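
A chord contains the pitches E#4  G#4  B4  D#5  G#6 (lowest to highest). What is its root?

E#, G#, B, D# are the tones of an E# half-diminished seventh chord (E#–G#–B–D#), making E# the root.

E#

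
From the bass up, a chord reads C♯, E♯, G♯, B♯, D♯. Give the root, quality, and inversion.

The distinct note names are C#, E#, G#, B#, D#. Stacked in thirds they read C#–E#–G#–B#–D#, which is a major ninth chord on C#.
With the root (C#) in the bass, the chord is in root position.

C# major ninth, root position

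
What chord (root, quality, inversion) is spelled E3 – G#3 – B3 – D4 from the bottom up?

E dominant seventh, root position

The distinct note names are E, G#, B, D. Stacked in thirds they read E–G#–B–D, which is a dominant seventh chord on E.
With the root (E) in the bass, the chord is in root position (figured bass 7).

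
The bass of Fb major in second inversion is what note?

Cb

In second inversion the fifth is lowest. For Fb major (Fb–Ab–Cb) that is Cb.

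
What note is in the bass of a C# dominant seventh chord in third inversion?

In third inversion the seventh is lowest. For C# dominant seventh (C#–E#–G#–B) that is B.

B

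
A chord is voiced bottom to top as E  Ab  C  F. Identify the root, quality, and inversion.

F minor-major seventh, third inversion

The pitch classes E, Ab, C, F arrange in thirds as F–Ab–C–E: an F minor-major seventh chord.
E is the seventh of F minor-major seventh; seventh in the bass means third inversion (figured bass 4/2).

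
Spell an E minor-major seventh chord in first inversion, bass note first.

G, B, D#, E

The chord tones are E–G–B–D#. With the third (G) lowest for first inversion: G, B, D#, E.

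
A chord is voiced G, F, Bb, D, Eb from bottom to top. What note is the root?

Reordering G, F, Bb, D, Eb into stacked thirds gives Eb–G–Bb–D–F; the bottom of that stack, Eb, is the root.

Eb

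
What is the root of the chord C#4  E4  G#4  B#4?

The distinct letter names are C#, E, G#, B#. Arranged as a stack of thirds they read C#–E–G#–B#, so C# is the root (a C# minor-major seventh chord).

C#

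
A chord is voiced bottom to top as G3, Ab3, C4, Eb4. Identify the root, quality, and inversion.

Ab major seventh, third inversion

Reducing to letter names: G, Ab, C, Eb. These stack in thirds as Ab–C–Eb–G — an Ab major seventh chord.
G is the seventh of Ab major seventh; seventh in the bass means third inversion (figured bass 4/2).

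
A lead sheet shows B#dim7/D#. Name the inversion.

B#dim7/D# means B# diminished seventh with D# in the bass. D# is the third of B# diminished seventh (B#–D#–F#–A), so this is first inversion.

first inversion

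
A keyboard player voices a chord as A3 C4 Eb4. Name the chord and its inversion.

Reducing to letter names: A, C, Eb. These stack in thirds as A–C–Eb — an A diminished triad.
With the root (A) in the bass, the chord is in root position (figured bass 5/3).

A diminished, root position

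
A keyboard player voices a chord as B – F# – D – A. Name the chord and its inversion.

The distinct note names are B, F#, D, A. Stacked in thirds they read B–D–F#–A, which is a minor seventh chord on B.
B is the root of B minor seventh; root in the bass means root position (figured bass 7).

B minor seventh, root position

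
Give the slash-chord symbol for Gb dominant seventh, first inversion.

Gb7/Bb

First inversion of Gb dominant seventh has the third (Bb) in the bass. As a slash chord: Gb7/Bb.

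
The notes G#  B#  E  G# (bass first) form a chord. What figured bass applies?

The notes G#, B#, E stack in thirds as E–G#–B# — an E augmented triad. The bass G# is the third, so this is first inversion: figured 6.

6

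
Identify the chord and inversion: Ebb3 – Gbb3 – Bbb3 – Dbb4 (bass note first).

Ebb minor seventh, root position

The pitch classes Ebb, Gbb, Bbb, Dbb arrange in thirds as Ebb–Gbb–Bbb–Dbb: an Ebb minor seventh chord.
With the root (Ebb) in the bass, the chord is in root position (figured bass 7).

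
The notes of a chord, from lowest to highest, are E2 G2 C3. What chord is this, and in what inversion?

The distinct note names are E, G, C. Stacked in thirds they read C–E–G, which is a major triad on C.
With the third (E) in the bass, the chord is in first inversion (figured bass 6).

C major, first inversion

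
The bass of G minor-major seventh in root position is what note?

G

In root position the root is lowest. For G minor-major seventh (G–Bb–D–F#) that is G.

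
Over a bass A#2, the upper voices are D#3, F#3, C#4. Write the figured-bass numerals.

The notes A#, D#, F#, C# stack in thirds as D#–F#–A#–C# — a D# minor seventh chord. The bass A# is the fifth, so this is second inversion: figured 4/3.

4/3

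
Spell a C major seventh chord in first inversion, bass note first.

The chord tones are C–E–G–B. With the third (E) lowest for first inversion: E, G, B, C.

E, G, B, C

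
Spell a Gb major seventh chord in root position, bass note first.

The chord tones are Gb–Bb–Db–F. With the root (Gb) lowest for root position: Gb, Bb, Db, F.

Gb, Bb, Db, F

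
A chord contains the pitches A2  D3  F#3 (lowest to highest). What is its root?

D

The distinct letter names are A, D, F#. Arranged as a stack of thirds they read D–F#–A, so D is the root (a D major triad).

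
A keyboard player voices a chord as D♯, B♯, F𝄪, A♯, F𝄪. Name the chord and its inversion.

B# minor seventh, first inversion

The distinct note names are D#, B#, F##, A#. Stacked in thirds they read B#–D#–F##–A#, which is a minor seventh chord on B#.
With the third (D#) in the bass, the chord is in first inversion (figured bass 6/5).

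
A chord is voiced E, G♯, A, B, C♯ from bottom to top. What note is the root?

Reordering E, G#, A, B, C# into stacked thirds gives A–C#–E–G#–B; the bottom of that stack, A, is the root.

A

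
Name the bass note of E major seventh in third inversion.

The seventh of E major seventh (E–G#–B–D#) is D#; that is the bass in third inversion.

D#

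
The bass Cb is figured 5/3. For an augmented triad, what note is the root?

Cb

The figures 5/3 mean the root of the chord is in the bass. If Cb is the root of an augmented triad, the root is Cb (chord tones Cb–Eb–G).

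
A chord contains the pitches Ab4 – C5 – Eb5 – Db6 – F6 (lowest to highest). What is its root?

Reordering Ab, C, Eb, Db, F into stacked thirds gives Db–F–Ab–C–Eb; the bottom of that stack, Db, is the root.

Db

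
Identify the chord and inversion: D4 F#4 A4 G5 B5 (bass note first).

G major ninth, second inversion

Reducing to letter names: D, F#, A, G, B. These stack in thirds as G–B–D–F#–A — a G major ninth chord.
With the fifth (D) in the bass, the chord is in second inversion.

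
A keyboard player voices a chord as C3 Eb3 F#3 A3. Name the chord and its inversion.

F# diminished seventh, second inversion

The distinct note names are C, Eb, F#, A. Stacked in thirds they read F#–A–C–Eb, which is a diminished seventh chord on F#.
The lowest note is C, the fifth of the chord, so this is second inversion (figured bass 4/3).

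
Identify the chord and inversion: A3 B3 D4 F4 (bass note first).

B half-diminished seventh, third inversion

The distinct note names are A, B, D, F. Stacked in thirds they read B–D–F–A, which is a half-diminished seventh chord on B.
A is the seventh of B half-diminished seventh; seventh in the bass means third inversion (figured bass 4/2).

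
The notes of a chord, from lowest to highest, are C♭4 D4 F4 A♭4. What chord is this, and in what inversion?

Reducing to letter names: Cb, D, F, Ab. These stack in thirds as D–F–Ab–Cb — a D diminished seventh chord.
The lowest note is Cb, the seventh of the chord, so this is third inversion (figured bass 4/2).

D diminished seventh, third inversion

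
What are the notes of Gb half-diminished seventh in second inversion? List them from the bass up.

Gb half-diminished seventh is Gb–Bbb–Dbb–Fb. Second inversion puts the fifth (Dbb) in the bass, with the remaining tones above: Dbb, Fb, Gb, Bbb.

Dbb, Fb, Gb, Bbb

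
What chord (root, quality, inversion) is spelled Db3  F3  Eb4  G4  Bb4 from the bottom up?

The pitch classes Db, F, Eb, G, Bb arrange in thirds as Eb–G–Bb–Db–F: an Eb dominant ninth chord.
Db is the seventh of Eb dominant ninth; seventh in the bass means third inversion.

Eb dominant ninth, third inversion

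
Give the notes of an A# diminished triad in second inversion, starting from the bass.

E, A#, C#

Spelling A# diminished: A#–C#–E. In second inversion the fifth is bass, giving E, A#, C# from the bottom.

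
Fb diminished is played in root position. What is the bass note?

Fb

In root position the root is lowest. For Fb diminished (Fb–Abb–Cbb) that is Fb.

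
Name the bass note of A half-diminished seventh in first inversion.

C

In first inversion the third is lowest. For A half-diminished seventh (A–C–Eb–G) that is C.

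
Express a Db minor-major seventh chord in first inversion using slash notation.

First inversion of Db minor-major seventh has the third (Fb) in the bass. As a slash chord: Dbm(maj7)/Fb.

Dbm(maj7)/Fb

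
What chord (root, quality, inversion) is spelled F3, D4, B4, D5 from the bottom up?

B diminished, second inversion

The distinct note names are F, D, B. Stacked in thirds they read B–D–F, which is a diminished triad on B.
The lowest note is F, the fifth of the chord, so this is second inversion (figured bass 6/4).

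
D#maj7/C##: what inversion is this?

D#maj7/C## means D# major seventh with C## in the bass. C## is the seventh of D# major seventh (D#–F##–A#–C##), so this is third inversion.

third inversion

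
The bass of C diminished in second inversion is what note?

C diminished is C–Eb–Gb. Second inversion places the fifth in the bass: Gb.

Gb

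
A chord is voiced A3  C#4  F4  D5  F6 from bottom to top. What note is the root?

D

Reordering A, C#, F, D into stacked thirds gives D–F–A–C#; the bottom of that stack, D, is the root.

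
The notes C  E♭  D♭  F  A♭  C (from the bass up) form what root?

Reordering C, Eb, Db, F, Ab into stacked thirds gives Db–F–Ab–C–Eb; the bottom of that stack, Db, is the root.

Db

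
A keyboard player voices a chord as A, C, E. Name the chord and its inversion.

The distinct note names are A, C, E. Stacked in thirds they read A–C–E, which is a minor triad on A.
The lowest note is A, the root of the chord, so this is root position (figured bass 5/3).

A minor, root position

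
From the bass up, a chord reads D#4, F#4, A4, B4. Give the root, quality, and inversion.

B dominant seventh, first inversion

The distinct note names are D#, F#, A, B. Stacked in thirds they read B–D#–F#–A, which is a dominant seventh chord on B.
With the third (D#) in the bass, the chord is in first inversion (figured bass 6/5).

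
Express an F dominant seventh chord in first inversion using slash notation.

First inversion of F dominant seventh has the third (A) in the bass. As a slash chord: F7/A.

F7/A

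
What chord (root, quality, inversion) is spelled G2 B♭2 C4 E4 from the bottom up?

The pitch classes G, Bb, C, E arrange in thirds as C–E–G–Bb: a C dominant seventh chord.
The lowest note is G, the fifth of the chord, so this is second inversion (figured bass 4/3).

C dominant seventh, second inversion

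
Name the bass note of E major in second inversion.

B

E major is E–G#–B. Second inversion places the fifth in the bass: B.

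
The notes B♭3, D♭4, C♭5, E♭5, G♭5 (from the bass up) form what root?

Reordering Bb, Db, Cb, Eb, Gb into stacked thirds gives Cb–Eb–Gb–Bb–Db; the bottom of that stack, Cb, is the root.

Cb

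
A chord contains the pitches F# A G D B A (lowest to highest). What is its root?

Reordering F#, A, G, D, B into stacked thirds gives G–B–D–F#–A; the bottom of that stack, G, is the root.

G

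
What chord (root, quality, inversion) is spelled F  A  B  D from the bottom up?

The distinct note names are F, A, B, D. Stacked in thirds they read B–D–F–A, which is a half-diminished seventh chord on B.
The lowest note is F, the fifth of the chord, so this is second inversion (figured bass 4/3).

B half-diminished seventh, second inversion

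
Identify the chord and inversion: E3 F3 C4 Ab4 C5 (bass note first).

Reducing to letter names: E, F, C, Ab. These stack in thirds as F–Ab–C–E — an F minor-major seventh chord.
With the seventh (E) in the bass, the chord is in third inversion (figured bass 4/2).

F minor-major seventh, third inversion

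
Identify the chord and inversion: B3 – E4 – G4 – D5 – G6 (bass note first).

E minor seventh, second inversion

The pitch classes B, E, G, D arrange in thirds as E–G–B–D: an E minor seventh chord.
The lowest note is B, the fifth of the chord, so this is second inversion (figured bass 4/3).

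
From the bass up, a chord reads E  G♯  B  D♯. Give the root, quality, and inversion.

E major seventh, root position

Reducing to letter names: E, G#, B, D#. These stack in thirds as E–G#–B–D# — an E major seventh chord.
With the root (E) in the bass, the chord is in root position (figured bass 7).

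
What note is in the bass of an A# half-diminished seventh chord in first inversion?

C#

A# half-diminished seventh is A#–C#–E–G#. First inversion places the third in the bass: C#.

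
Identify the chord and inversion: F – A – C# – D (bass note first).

The pitch classes F, A, C#, D arrange in thirds as D–F–A–C#: a D minor-major seventh chord.
F is the third of D minor-major seventh; third in the bass means first inversion (figured bass 6/5).

D minor-major seventh, first inversion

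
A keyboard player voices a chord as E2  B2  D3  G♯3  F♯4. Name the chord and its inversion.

E dominant ninth, root position

The distinct note names are E, B, D, G#, F#. Stacked in thirds they read E–G#–B–D–F#, which is a dominant ninth chord on E.
E is the root of E dominant ninth; root in the bass means root position.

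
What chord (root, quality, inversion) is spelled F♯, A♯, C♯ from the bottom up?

The distinct note names are F#, A#, C#. Stacked in thirds they read F#–A#–C#, which is a major triad on F#.
The lowest note is F#, the root of the chord, so this is root position (figured bass 5/3).

F# major, root position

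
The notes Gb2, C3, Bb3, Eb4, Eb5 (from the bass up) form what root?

C

Gb, C, Bb, Eb are the tones of a C half-diminished seventh chord (C–Eb–Gb–Bb), making C the root.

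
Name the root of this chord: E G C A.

A

Reordering E, G, C, A into stacked thirds gives A–C–E–G; the bottom of that stack, A, is the root.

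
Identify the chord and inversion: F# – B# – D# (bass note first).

The distinct note names are F#, B#, D#. Stacked in thirds they read B#–D#–F#, which is a diminished triad on B#.
F# is the fifth of B# diminished; fifth in the bass means second inversion (figured bass 6/4).

B# diminished, second inversion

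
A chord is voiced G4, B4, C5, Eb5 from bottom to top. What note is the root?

C

The distinct letter names are G, B, C, Eb. Arranged as a stack of thirds they read C–Eb–G–B, so C is the root (a C minor-major seventh chord).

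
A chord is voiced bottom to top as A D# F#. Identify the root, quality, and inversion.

The distinct note names are A, D#, F#. Stacked in thirds they read D#–F#–A, which is a diminished triad on D#.
The lowest note is A, the fifth of the chord, so this is second inversion (figured bass 6/4).

D# diminished, second inversion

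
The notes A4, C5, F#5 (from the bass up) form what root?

A, C, F# are the tones of an F# diminished triad (F#–A–C), making F# the root.

F#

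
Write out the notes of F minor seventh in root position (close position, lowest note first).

The chord tones are F–Ab–C–Eb. With the root (F) lowest for root position: F, Ab, C, Eb.

F, Ab, C, Eb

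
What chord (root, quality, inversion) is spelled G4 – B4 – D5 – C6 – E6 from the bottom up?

C major ninth, second inversion

Reducing to letter names: G, B, D, C, E. These stack in thirds as C–E–G–B–D — a C major ninth chord.
The lowest note is G, the fifth of the chord, so this is second inversion.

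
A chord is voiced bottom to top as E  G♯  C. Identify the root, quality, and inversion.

The pitch classes E, G#, C arrange in thirds as C–E–G#: a C augmented triad.
With the third (E) in the bass, the chord is in first inversion (figured bass 6).

C augmented, first inversion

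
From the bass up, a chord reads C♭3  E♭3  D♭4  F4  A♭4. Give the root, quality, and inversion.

The pitch classes Cb, Eb, Db, F, Ab arrange in thirds as Db–F–Ab–Cb–Eb: a Db dominant ninth chord.
The lowest note is Cb, the seventh of the chord, so this is third inversion.

Db dominant ninth, third inversion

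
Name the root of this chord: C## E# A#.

C##, E#, A# are the tones of an A# major triad (A#–C##–E#), making A# the root.

A#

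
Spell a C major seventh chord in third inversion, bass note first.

B, C, E, G

The chord tones are C–E–G–B. With the seventh (B) lowest for third inversion: B, C, E, G.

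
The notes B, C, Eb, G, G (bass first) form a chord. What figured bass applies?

The notes B, C, Eb, G stack in thirds as C–Eb–G–B — a C minor-major seventh chord. The bass B is the seventh, so this is third inversion: figured 4/2.

4/2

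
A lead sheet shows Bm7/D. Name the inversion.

Bm7/D means B minor seventh with D in the bass. D is the third of B minor seventh (B–D–F#–A), so this is first inversion.

first inversion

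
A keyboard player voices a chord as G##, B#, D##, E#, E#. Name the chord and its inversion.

E# major seventh, first inversion

The pitch classes G##, B#, D##, E# arrange in thirds as E#–G##–B#–D##: an E# major seventh chord.
G## is the third of E# major seventh; third in the bass means first inversion (figured bass 6/5).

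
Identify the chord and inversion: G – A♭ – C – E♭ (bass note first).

The distinct note names are G, Ab, C, Eb. Stacked in thirds they read Ab–C–Eb–G, which is a major seventh chord on Ab.
G is the seventh of Ab major seventh; seventh in the bass means third inversion (figured bass 4/2).

Ab major seventh, third inversion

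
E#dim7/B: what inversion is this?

second inversion

E#dim7/B means E# diminished seventh with B in the bass. B is the fifth of E# diminished seventh (E#–G#–B–D), so this is second inversion.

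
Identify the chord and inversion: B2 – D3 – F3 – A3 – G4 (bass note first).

G dominant ninth, first inversion

The pitch classes B, D, F, A, G arrange in thirds as G–B–D–F–A: a G dominant ninth chord.
The lowest note is B, the third of the chord, so this is first inversion.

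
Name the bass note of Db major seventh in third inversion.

C

Db major seventh is Db–F–Ab–C. Third inversion places the seventh in the bass: C.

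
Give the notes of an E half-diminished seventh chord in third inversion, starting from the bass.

The chord tones are E–G–Bb–D. With the seventh (D) lowest for third inversion: D, E, G, Bb.

D, E, G, Bb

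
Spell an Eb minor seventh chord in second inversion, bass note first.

Bb, Db, Eb, Gb

Spelling Eb minor seventh: Eb–Gb–Bb–Db. In second inversion the fifth is bass, giving Bb, Db, Eb, Gb from the bottom.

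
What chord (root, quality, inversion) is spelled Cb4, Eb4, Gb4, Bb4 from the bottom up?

Reducing to letter names: Cb, Eb, Gb, Bb. These stack in thirds as Cb–Eb–Gb–Bb — a Cb major seventh chord.
With the root (Cb) in the bass, the chord is in root position (figured bass 7).

Cb major seventh, root position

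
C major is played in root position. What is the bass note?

C

C major is C–E–G. Root position places the root in the bass: C.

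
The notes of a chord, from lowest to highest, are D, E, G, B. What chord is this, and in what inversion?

The distinct note names are D, E, G, B. Stacked in thirds they read E–G–B–D, which is a minor seventh chord on E.
The lowest note is D, the seventh of the chord, so this is third inversion (figured bass 4/2).

E minor seventh, third inversion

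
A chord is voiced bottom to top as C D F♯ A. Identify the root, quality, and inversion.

The distinct note names are C, D, F#, A. Stacked in thirds they read D–F#–A–C, which is a dominant seventh chord on D.
With the seventh (C) in the bass, the chord is in third inversion (figured bass 4/2).

D dominant seventh, third inversion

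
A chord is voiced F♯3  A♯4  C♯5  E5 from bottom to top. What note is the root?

Reordering F#, A#, C#, E into stacked thirds gives F#–A#–C#–E; the bottom of that stack, F#, is the root.

F#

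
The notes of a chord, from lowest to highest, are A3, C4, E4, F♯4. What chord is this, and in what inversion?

F# half-diminished seventh, first inversion

The distinct note names are A, C, E, F#. Stacked in thirds they read F#–A–C–E, which is a half-diminished seventh chord on F#.
A is the third of F# half-diminished seventh; third in the bass means first inversion (figured bass 6/5).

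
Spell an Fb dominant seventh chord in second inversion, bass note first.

Cb, Ebb, Fb, Ab

The chord tones are Fb–Ab–Cb–Ebb. With the fifth (Cb) lowest for second inversion: Cb, Ebb, Fb, Ab.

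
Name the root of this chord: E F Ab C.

E, F, Ab, C are the tones of an F minor-major seventh chord (F–Ab–C–E), making F the root.

F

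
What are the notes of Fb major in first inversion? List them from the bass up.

Spelling Fb major: Fb–Ab–Cb. In first inversion the third is bass, giving Ab, Cb, Fb from the bottom.

Ab, Cb, Fb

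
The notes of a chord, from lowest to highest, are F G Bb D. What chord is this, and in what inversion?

Reducing to letter names: F, G, Bb, D. These stack in thirds as G–Bb–D–F — a G minor seventh chord.
With the seventh (F) in the bass, the chord is in third inversion (figured bass 4/2).

G minor seventh, third inversion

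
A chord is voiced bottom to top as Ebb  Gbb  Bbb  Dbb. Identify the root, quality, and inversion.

The distinct note names are Ebb, Gbb, Bbb, Dbb. Stacked in thirds they read Ebb–Gbb–Bbb–Dbb, which is a minor seventh chord on Ebb.
The lowest note is Ebb, the root of the chord, so this is root position (figured bass 7).

Ebb minor seventh, root position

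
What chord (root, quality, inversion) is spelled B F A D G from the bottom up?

The pitch classes B, F, A, D, G arrange in thirds as G–B–D–F–A: a G dominant ninth chord.
B is the third of G dominant ninth; third in the bass means first inversion.

G dominant ninth, first inversion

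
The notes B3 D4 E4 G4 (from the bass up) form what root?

Reordering B, D, E, G into stacked thirds gives E–G–B–D; the bottom of that stack, E, is the root.

E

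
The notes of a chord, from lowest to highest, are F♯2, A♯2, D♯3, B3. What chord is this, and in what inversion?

B major seventh, second inversion

The distinct note names are F#, A#, D#, B. Stacked in thirds they read B–D#–F#–A#, which is a major seventh chord on B.
F# is the fifth of B major seventh; fifth in the bass means second inversion (figured bass 4/3).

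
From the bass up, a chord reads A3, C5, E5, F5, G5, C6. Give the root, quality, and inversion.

Reducing to letter names: A, C, E, F, G. These stack in thirds as F–A–C–E–G — an F major ninth chord.
The lowest note is A, the third of the chord, so this is first inversion.

F major ninth, first inversion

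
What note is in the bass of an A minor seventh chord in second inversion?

E

In second inversion the fifth is lowest. For A minor seventh (A–C–E–G) that is E.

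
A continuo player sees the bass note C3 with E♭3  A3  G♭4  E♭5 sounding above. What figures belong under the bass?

6/5

The notes C, Eb, A, Gb stack in thirds as A–C–Eb–Gb — an A diminished seventh chord. The bass C is the third, so this is first inversion: figured 6/5.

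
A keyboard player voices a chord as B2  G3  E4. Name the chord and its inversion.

The pitch classes B, G, E arrange in thirds as E–G–B: an E minor triad.
The lowest note is B, the fifth of the chord, so this is second inversion (figured bass 6/4).

E minor, second inversion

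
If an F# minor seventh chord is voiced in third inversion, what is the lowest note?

E

The seventh of F# minor seventh (F#–A–C#–E) is E; that is the bass in third inversion.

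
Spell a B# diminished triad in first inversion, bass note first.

B# diminished is B#–D#–F#. First inversion puts the third (D#) in the bass, with the remaining tones above: D#, F#, B#.

D#, F#, B#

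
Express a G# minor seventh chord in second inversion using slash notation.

Second inversion of G# minor seventh has the fifth (D#) in the bass. As a slash chord: G#m7/D#.

G#m7/D#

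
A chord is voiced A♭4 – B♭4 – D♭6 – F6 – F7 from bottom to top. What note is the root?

Bb

Ab, Bb, Db, F are the tones of a Bb minor seventh chord (Bb–Db–F–Ab), making Bb the root.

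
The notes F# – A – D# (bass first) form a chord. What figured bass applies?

The notes F#, A, D# stack in thirds as D#–F#–A — a D# diminished triad. The bass F# is the third, so this is first inversion: figured 6.

6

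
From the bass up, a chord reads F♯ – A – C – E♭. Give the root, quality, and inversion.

The pitch classes F#, A, C, Eb arrange in thirds as F#–A–C–Eb: an F# diminished seventh chord.
The lowest note is F#, the root of the chord, so this is root position (figured bass 7).

F# diminished seventh, root position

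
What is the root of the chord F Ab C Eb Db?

F, Ab, C, Eb, Db are the tones of a Db major ninth chord (Db–F–Ab–C–Eb), making Db the root.

Db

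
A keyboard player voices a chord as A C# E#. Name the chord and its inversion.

A augmented, root position

The distinct note names are A, C#, E#. Stacked in thirds they read A–C#–E#, which is an augmented triad on A.
With the root (A) in the bass, the chord is in root position (figured bass 5/3).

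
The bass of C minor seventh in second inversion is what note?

C minor seventh is C–Eb–G–Bb. Second inversion places the fifth in the bass: G.

G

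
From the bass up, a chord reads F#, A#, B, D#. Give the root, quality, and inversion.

B major seventh, second inversion

Reducing to letter names: F#, A#, B, D#. These stack in thirds as B–D#–F#–A# — a B major seventh chord.
F# is the fifth of B major seventh; fifth in the bass means second inversion (figured bass 4/3).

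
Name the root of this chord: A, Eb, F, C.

The distinct letter names are A, Eb, F, C. Arranged as a stack of thirds they read F–A–C–Eb, so F is the root (an F dominant seventh chord).

F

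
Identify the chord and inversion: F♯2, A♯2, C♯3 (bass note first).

The distinct note names are F#, A#, C#. Stacked in thirds they read F#–A#–C#, which is a major triad on F#.
The lowest note is F#, the root of the chord, so this is root position (figured bass 5/3).

F# major, root position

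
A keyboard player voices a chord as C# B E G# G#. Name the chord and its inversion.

C# minor seventh, root position

Reducing to letter names: C#, B, E, G#. These stack in thirds as C#–E–G#–B — a C# minor seventh chord.
C# is the root of C# minor seventh; root in the bass means root position (figured bass 7).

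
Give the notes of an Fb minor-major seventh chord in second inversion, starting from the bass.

Spelling Fb minor-major seventh: Fb–Abb–Cb–Eb. In second inversion the fifth is bass, giving Cb, Eb, Fb, Abb from the bottom.

Cb, Eb, Fb, Abb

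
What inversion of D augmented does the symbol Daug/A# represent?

Daug/A# means D augmented with A# in the bass. A# is the fifth of D augmented (D–F#–A#), so this is second inversion.

second inversion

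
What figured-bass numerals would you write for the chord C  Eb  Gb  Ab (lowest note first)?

6/5

The notes C, Eb, Gb, Ab stack in thirds as Ab–C–Eb–Gb — an Ab dominant seventh chord. The bass C is the third, so this is first inversion: figured 6/5.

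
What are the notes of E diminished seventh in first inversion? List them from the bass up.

G, Bb, Db, E

The chord tones are E–G–Bb–Db. With the third (G) lowest for first inversion: G, Bb, Db, E.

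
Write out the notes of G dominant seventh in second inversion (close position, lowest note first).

The chord tones are G–B–D–F. With the fifth (D) lowest for second inversion: D, F, G, B.

D, F, G, B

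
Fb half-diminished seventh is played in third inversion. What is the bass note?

The seventh of Fb half-diminished seventh (Fb–Abb–Cbb–Ebb) is Ebb; that is the bass in third inversion.

Ebb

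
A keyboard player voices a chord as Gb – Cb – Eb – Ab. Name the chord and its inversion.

Reducing to letter names: Gb, Cb, Eb, Ab. These stack in thirds as Ab–Cb–Eb–Gb — an Ab minor seventh chord.
Gb is the seventh of Ab minor seventh; seventh in the bass means third inversion (figured bass 4/2).

Ab minor seventh, third inversion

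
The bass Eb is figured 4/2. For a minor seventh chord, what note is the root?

The figures 4/2 mean the seventh of the chord is in the bass. If Eb is the seventh of a minor seventh chord, the root is F (chord tones F–Ab–C–Eb).

F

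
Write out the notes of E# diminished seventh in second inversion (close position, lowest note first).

B, D, E#, G#

E# diminished seventh is E#–G#–B–D. Second inversion puts the fifth (B) in the bass, with the remaining tones above: B, D, E#, G#.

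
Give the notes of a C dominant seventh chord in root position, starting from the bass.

C, E, G, Bb

The chord tones are C–E–G–Bb. With the root (C) lowest for root position: C, E, G, Bb.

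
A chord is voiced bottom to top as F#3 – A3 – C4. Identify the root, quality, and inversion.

F# diminished, root position

Reducing to letter names: F#, A, C. These stack in thirds as F#–A–C — an F# diminished triad.
With the root (F#) in the bass, the chord is in root position (figured bass 5/3).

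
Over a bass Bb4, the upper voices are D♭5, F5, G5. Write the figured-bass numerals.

The notes Bb, Db, F, G stack in thirds as G–Bb–Db–F — a G half-diminished seventh chord. The bass Bb is the third, so this is first inversion: figured 6/5.

6/5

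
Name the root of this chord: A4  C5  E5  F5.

Reordering A, C, E, F into stacked thirds gives F–A–C–E; the bottom of that stack, F, is the root.

F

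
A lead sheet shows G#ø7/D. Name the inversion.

G#ø7/D means G# half-diminished seventh with D in the bass. D is the fifth of G# half-diminished seventh (G#–B–D–F#), so this is second inversion.

second inversion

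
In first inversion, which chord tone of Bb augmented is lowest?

The third of Bb augmented (Bb–D–F#) is D; that is the bass in first inversion.

D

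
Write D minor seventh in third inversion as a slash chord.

Third inversion of D minor seventh has the seventh (C) in the bass. As a slash chord: Dm7/C.

Dm7/C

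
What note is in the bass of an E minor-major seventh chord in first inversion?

G

E minor-major seventh is E–G–B–D#. First inversion places the third in the bass: G.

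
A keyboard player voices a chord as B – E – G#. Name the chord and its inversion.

E major, second inversion

The pitch classes B, E, G# arrange in thirds as E–G#–B: an E major triad.
With the fifth (B) in the bass, the chord is in second inversion (figured bass 6/4).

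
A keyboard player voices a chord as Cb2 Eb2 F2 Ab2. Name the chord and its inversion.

F half-diminished seventh, second inversion

The distinct note names are Cb, Eb, F, Ab. Stacked in thirds they read F–Ab–Cb–Eb, which is a half-diminished seventh chord on F.
The lowest note is Cb, the fifth of the chord, so this is second inversion (figured bass 4/3).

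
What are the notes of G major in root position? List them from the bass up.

G major is G–B–D. Root position puts the root (G) in the bass, with the remaining tones above: G, B, D.

G, B, D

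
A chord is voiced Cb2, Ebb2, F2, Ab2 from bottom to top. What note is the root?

F

Reordering Cb, Ebb, F, Ab into stacked thirds gives F–Ab–Cb–Ebb; the bottom of that stack, F, is the root.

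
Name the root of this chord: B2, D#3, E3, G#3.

B, D#, E, G# are the tones of an E major seventh chord (E–G#–B–D#), making E the root.

E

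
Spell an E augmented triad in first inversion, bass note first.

The chord tones are E–G#–B#. With the third (G#) lowest for first inversion: G#, B#, E.

G#, B#, E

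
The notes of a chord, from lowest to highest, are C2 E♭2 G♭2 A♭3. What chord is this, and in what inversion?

The distinct note names are C, Eb, Gb, Ab. Stacked in thirds they read Ab–C–Eb–Gb, which is a dominant seventh chord on Ab.
With the third (C) in the bass, the chord is in first inversion (figured bass 6/5).

Ab dominant seventh, first inversion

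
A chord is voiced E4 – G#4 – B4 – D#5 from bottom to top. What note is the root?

E

The distinct letter names are E, G#, B, D#. Arranged as a stack of thirds they read E–G#–B–D#, so E is the root (an E major seventh chord).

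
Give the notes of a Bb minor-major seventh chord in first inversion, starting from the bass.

Db, F, A, Bb

Spelling Bb minor-major seventh: Bb–Db–F–A. In first inversion the third is bass, giving Db, F, A, Bb from the bottom.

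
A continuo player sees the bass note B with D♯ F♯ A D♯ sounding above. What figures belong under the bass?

The notes B, D#, F#, A stack in thirds as B–D#–F#–A — a B dominant seventh chord. The bass B is the root, so this is root position: figured 7.

7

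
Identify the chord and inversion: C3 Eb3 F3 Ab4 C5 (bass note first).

The pitch classes C, Eb, F, Ab arrange in thirds as F–Ab–C–Eb: an F minor seventh chord.
C is the fifth of F minor seventh; fifth in the bass means second inversion (figured bass 4/3).

F minor seventh, second inversion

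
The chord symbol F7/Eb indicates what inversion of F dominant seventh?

F7/Eb means F dominant seventh with Eb in the bass. Eb is the seventh of F dominant seventh (F–A–C–Eb), so this is third inversion.

third inversion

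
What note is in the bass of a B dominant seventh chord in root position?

B

B dominant seventh is B–D#–F#–A. Root position places the root in the bass: B.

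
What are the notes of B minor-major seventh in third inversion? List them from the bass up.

Spelling B minor-major seventh: B–D–F#–A#. In third inversion the seventh is bass, giving A#, B, D, F# from the bottom.

A#, B, D, F#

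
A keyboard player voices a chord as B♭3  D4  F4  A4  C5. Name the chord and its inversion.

The distinct note names are Bb, D, F, A, C. Stacked in thirds they read Bb–D–F–A–C, which is a major ninth chord on Bb.
The lowest note is Bb, the root of the chord, so this is root position.

Bb major ninth, root position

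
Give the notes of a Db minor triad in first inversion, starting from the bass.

Fb, Ab, Db

The chord tones are Db–Fb–Ab. With the third (Fb) lowest for first inversion: Fb, Ab, Db.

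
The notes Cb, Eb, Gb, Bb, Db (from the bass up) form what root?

Cb

Reordering Cb, Eb, Gb, Bb, Db into stacked thirds gives Cb–Eb–Gb–Bb–Db; the bottom of that stack, Cb, is the root.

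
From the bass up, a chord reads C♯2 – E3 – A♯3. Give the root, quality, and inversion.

The pitch classes C#, E, A# arrange in thirds as A#–C#–E: an A# diminished triad.
The lowest note is C#, the third of the chord, so this is first inversion (figured bass 6).

A# diminished, first inversion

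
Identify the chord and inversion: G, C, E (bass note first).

The distinct note names are G, C, E. Stacked in thirds they read C–E–G, which is a major triad on C.
The lowest note is G, the fifth of the chord, so this is second inversion (figured bass 6/4).

C major, second inversion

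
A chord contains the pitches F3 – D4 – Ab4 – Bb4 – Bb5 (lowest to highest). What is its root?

The distinct letter names are F, D, Ab, Bb. Arranged as a stack of thirds they read Bb–D–F–Ab, so Bb is the root (a Bb dominant seventh chord).

Bb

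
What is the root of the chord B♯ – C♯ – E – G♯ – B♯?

B#, C#, E, G# are the tones of a C# minor-major seventh chord (C#–E–G#–B#), making C# the root.

C#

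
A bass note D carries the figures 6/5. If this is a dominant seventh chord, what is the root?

The figures 6/5 mean the third of the chord is in the bass. If D is the third of a dominant seventh chord, the root is Bb (chord tones Bb–D–F–Ab).

Bb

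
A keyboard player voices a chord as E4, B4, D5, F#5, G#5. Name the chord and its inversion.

Reducing to letter names: E, B, D, F#, G#. These stack in thirds as E–G#–B–D–F# — an E dominant ninth chord.
E is the root of E dominant ninth; root in the bass means root position.

E dominant ninth, root position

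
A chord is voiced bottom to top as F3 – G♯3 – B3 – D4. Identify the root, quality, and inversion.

Reducing to letter names: F, G#, B, D. These stack in thirds as G#–B–D–F — a G# diminished seventh chord.
F is the seventh of G# diminished seventh; seventh in the bass means third inversion (figured bass 4/2).

G# diminished seventh, third inversion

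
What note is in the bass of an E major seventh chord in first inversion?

G#

In first inversion the third is lowest. For E major seventh (E–G#–B–D#) that is G#.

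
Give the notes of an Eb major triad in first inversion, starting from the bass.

Eb major is Eb–G–Bb. First inversion puts the third (G) in the bass, with the remaining tones above: G, Bb, Eb.

G, Bb, Eb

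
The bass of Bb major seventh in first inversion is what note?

In first inversion the third is lowest. For Bb major seventh (Bb–D–F–A) that is D.

D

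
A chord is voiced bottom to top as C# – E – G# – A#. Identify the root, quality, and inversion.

The distinct note names are C#, E, G#, A#. Stacked in thirds they read A#–C#–E–G#, which is a half-diminished seventh chord on A#.
The lowest note is C#, the third of the chord, so this is first inversion (figured bass 6/5).

A# half-diminished seventh, first inversion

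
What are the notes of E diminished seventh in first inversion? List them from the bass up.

G, Bb, Db, E

E diminished seventh is E–G–Bb–Db. First inversion puts the third (G) in the bass, with the remaining tones above: G, Bb, Db, E.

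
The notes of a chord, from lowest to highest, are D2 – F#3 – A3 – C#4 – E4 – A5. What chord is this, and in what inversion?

D major ninth, root position

The pitch classes D, F#, A, C#, E arrange in thirds as D–F#–A–C#–E: a D major ninth chord.
The lowest note is D, the root of the chord, so this is root position.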